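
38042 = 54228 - 16186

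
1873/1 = 1873 = 1873.00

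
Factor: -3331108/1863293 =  - 2^2 * 11^1*419^( -1 )*4447^( -1 )*75707^1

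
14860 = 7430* 2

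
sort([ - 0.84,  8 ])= [ - 0.84, 8]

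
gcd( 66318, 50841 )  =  21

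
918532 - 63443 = 855089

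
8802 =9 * 978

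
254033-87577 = 166456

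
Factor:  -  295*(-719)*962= 2^1* 5^1 *13^1*37^1 *59^1*719^1 = 204045010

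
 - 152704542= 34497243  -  187201785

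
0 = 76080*0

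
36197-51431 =- 15234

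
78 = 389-311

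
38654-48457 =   -  9803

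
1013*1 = 1013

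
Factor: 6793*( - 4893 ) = -3^1*7^1*233^1*6793^1 = - 33238149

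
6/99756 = 1/16626 = 0.00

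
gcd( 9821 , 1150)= 23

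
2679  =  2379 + 300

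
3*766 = 2298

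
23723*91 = 2158793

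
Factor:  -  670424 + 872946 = 2^1*109^1*929^1 = 202522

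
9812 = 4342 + 5470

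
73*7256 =529688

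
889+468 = 1357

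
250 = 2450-2200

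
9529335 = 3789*2515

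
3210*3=9630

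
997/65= 997/65 = 15.34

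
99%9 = 0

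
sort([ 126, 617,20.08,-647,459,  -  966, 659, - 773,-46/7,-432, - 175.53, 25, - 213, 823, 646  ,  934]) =[ -966,-773,-647, - 432 , - 213,-175.53, - 46/7, 20.08 , 25, 126,459,617, 646,659,823, 934 ]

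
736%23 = 0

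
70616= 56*1261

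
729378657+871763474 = 1601142131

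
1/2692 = 1/2692  =  0.00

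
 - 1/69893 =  - 1+69892/69893 = - 0.00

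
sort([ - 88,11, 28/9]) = [ - 88,28/9,11]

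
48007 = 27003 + 21004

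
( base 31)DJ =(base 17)17e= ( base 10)422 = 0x1a6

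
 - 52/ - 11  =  4 + 8/11 =4.73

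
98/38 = 2 + 11/19 = 2.58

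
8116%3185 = 1746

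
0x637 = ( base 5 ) 22331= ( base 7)4432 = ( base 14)819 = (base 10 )1591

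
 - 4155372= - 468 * 8879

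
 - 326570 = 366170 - 692740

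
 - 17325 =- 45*385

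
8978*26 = 233428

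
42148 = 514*82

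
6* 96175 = 577050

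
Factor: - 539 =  - 7^2* 11^1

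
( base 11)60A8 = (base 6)101304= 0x1FA8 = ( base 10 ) 8104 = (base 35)6lj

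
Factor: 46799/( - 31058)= - 2^(  -  1)*293^( - 1) * 883^1 = - 883/586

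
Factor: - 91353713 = -11^1*8304883^1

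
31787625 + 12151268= 43938893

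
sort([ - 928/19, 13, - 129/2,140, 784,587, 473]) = [ - 129/2, - 928/19, 13, 140, 473,587, 784]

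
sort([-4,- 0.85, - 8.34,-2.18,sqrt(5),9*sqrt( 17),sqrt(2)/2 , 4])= [ - 8.34, -4, - 2.18, - 0.85,sqrt(2)/2,sqrt( 5 ),4,9*sqrt(17) ]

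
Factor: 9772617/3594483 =3257539/1198161 = 3^( - 2 )*53^1*67^ ( -1) * 1987^( - 1)*61463^1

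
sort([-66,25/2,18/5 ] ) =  [ - 66, 18/5,25/2] 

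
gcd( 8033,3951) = 1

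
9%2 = 1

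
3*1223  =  3669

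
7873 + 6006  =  13879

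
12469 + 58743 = 71212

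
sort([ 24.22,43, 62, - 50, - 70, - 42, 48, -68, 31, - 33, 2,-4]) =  [ - 70, - 68, - 50, - 42,-33, - 4, 2,24.22, 31,43, 48, 62]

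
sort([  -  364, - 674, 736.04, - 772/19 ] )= [ - 674, - 364, - 772/19,736.04 ] 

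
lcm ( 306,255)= 1530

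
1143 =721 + 422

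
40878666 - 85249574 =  - 44370908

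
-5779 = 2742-8521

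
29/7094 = 29/7094=0.00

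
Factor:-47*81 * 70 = - 2^1*3^4 * 5^1*7^1*47^1 = - 266490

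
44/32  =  11/8 = 1.38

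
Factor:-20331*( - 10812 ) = 2^2*3^5* 17^1*53^1 * 251^1 = 219818772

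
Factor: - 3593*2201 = -31^1*71^1*3593^1=-  7908193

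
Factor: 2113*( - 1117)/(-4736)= 2360221/4736 = 2^ ( - 7)*37^( - 1)*1117^1* 2113^1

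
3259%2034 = 1225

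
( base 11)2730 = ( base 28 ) 4ee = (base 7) 13220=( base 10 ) 3542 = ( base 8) 6726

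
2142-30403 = -28261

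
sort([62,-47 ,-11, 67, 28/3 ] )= [ - 47, - 11, 28/3, 62,  67]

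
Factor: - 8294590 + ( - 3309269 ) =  - 3^1*139^1*27827^1 = - 11603859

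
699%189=132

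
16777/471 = 16777/471 = 35.62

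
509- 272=237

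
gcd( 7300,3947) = 1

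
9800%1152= 584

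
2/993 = 2/993=0.00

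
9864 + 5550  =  15414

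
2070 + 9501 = 11571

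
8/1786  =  4/893 = 0.00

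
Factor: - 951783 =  - 3^1 * 7^1*61^1* 743^1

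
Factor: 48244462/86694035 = 2^1*5^( - 1 )*7^1*3446033^1*17338807^( - 1) 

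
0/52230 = 0  =  0.00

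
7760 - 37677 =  -29917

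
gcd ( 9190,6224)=2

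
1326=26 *51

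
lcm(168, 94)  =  7896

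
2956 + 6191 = 9147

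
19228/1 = 19228 = 19228.00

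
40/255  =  8/51 = 0.16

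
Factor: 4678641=3^4*11^1*59^1*89^1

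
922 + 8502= 9424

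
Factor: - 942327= - 3^3*17^1*2053^1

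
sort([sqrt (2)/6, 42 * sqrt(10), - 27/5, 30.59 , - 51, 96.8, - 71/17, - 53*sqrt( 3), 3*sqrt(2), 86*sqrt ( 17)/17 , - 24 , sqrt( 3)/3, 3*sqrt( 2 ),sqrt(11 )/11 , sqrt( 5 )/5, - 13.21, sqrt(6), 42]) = [- 53*sqrt(3), - 51, - 24  ,- 13.21,  -  27/5, - 71/17,sqrt(2 ) /6,  sqrt( 11) /11, sqrt( 5) /5, sqrt( 3 )/3,sqrt(6), 3*sqrt(2), 3* sqrt( 2 ),86* sqrt(17)/17, 30.59,  42,96.8, 42 * sqrt (10)] 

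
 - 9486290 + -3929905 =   -  13416195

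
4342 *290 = 1259180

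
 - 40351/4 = -10088 + 1/4=- 10087.75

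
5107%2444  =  219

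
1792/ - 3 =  - 1792/3  =  - 597.33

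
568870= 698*815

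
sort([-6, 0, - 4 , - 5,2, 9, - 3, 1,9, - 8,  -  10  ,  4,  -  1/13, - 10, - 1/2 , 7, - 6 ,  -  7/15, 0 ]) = [ - 10,-10, - 8, - 6,  -  6 , - 5, - 4, - 3, - 1/2, - 7/15,  -  1/13, 0, 0, 1, 2,  4,7, 9,  9 ]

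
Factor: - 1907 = -1907^1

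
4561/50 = 4561/50=91.22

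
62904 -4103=58801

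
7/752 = 7/752 = 0.01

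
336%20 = 16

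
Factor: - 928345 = -5^1*11^1 * 16879^1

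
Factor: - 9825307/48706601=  - 1549^1*6343^1*48706601^(  -  1)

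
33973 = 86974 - 53001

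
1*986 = 986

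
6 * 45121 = 270726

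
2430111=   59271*41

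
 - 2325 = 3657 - 5982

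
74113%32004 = 10105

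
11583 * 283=3277989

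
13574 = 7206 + 6368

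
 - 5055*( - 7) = 35385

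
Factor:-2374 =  - 2^1*1187^1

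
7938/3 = 2646=2646.00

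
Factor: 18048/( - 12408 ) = -16/11= - 2^4*11^( - 1) 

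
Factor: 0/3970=0^1 = 0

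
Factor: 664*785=2^3*5^1*83^1*157^1 = 521240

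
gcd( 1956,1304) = 652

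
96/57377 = 96/57377 = 0.00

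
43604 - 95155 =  - 51551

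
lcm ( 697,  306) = 12546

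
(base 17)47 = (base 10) 75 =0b1001011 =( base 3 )2210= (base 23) 36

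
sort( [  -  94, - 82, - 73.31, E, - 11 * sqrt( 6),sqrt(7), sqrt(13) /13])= [ - 94, - 82, - 73.31, - 11*sqrt(6 ), sqrt( 13)/13,sqrt( 7), E ] 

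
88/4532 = 2/103 = 0.02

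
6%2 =0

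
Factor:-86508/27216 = -2^ (-2)*7^(  -  1 )*89^1=- 89/28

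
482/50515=482/50515 = 0.01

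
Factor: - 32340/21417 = -980/649 = - 2^2*5^1 * 7^2*11^( - 1 ) * 59^( - 1 )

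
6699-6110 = 589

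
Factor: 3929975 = 5^2*7^1*17^1*1321^1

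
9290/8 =1161 + 1/4  =  1161.25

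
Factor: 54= 2^1*3^3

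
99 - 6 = 93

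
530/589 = 530/589=0.90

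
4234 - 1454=2780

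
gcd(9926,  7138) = 2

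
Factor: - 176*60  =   - 2^6*3^1*5^1 *11^1 = - 10560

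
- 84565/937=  - 84565/937  =  - 90.25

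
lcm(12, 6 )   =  12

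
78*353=27534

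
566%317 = 249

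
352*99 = 34848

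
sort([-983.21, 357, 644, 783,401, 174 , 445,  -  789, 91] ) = [  -  983.21, - 789 , 91, 174, 357, 401,445, 644, 783] 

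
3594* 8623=30991062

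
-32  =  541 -573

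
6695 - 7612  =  -917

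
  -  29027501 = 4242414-33269915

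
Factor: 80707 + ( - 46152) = 34555=5^1*6911^1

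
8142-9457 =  - 1315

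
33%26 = 7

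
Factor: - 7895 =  - 5^1*1579^1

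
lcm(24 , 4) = 24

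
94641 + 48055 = 142696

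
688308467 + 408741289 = 1097049756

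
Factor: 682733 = 682733^1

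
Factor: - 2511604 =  - 2^2 *627901^1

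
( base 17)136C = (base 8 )13406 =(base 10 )5894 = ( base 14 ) 2210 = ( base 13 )28B5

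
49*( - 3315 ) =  - 162435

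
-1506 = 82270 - 83776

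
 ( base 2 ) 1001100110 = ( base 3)211202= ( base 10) 614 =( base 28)LQ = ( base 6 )2502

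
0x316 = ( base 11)659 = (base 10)790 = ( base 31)pf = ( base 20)1ja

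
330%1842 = 330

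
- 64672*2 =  - 129344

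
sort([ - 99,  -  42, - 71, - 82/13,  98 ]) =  [-99, - 71, - 42 ,  -  82/13,98]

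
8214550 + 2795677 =11010227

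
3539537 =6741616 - 3202079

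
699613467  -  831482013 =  - 131868546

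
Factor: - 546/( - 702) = 7/9 = 3^( - 2)*7^1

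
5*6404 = 32020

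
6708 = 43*156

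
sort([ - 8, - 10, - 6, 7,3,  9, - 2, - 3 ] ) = [  -  10, - 8, - 6,  -  3, - 2, 3, 7,9] 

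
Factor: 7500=2^2*3^1*5^4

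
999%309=72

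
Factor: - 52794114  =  -2^1*3^1*101^1*87119^1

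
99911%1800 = 911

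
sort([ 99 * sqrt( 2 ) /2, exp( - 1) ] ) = [ exp( - 1 ), 99 * sqrt ( 2)/2] 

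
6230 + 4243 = 10473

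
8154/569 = 8154/569 = 14.33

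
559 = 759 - 200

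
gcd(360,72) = 72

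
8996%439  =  216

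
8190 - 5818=2372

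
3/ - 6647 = -3/6647 = -0.00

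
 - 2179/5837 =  - 1 + 3658/5837 = - 0.37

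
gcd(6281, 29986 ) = 11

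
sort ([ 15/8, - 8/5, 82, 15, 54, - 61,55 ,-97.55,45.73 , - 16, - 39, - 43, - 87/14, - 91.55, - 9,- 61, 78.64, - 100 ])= [ - 100, - 97.55,-91.55, - 61, - 61, - 43, - 39,- 16, -9, - 87/14, - 8/5,15/8,15,45.73,54 , 55,78.64,82]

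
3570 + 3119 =6689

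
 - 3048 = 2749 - 5797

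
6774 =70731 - 63957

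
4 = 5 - 1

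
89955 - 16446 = 73509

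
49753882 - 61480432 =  - 11726550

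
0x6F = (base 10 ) 111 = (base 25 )4b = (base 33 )3C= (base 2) 1101111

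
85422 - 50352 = 35070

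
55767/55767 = 1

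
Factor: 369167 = 79^1*4673^1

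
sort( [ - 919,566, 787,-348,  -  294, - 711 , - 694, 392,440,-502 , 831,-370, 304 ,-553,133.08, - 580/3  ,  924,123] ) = [ - 919,- 711, - 694, - 553,-502, - 370 , - 348, - 294,-580/3, 123,133.08,304,  392,440,566,787,831, 924 ] 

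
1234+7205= 8439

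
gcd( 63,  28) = 7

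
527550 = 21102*25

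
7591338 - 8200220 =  - 608882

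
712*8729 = 6215048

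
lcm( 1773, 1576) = 14184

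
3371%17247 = 3371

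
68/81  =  68/81 = 0.84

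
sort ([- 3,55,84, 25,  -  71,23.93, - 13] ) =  [ - 71, - 13, - 3,23.93,25, 55, 84 ] 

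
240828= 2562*94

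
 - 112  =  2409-2521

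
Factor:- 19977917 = -19977917^1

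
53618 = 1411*38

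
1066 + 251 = 1317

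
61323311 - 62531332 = -1208021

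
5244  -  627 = 4617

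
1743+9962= 11705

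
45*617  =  27765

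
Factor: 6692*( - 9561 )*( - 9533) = 2^2 * 3^1 *7^1 * 239^1*3187^1*9533^1 = 609942426996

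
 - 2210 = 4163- 6373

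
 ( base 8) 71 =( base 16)39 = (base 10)57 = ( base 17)36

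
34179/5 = 34179/5 = 6835.80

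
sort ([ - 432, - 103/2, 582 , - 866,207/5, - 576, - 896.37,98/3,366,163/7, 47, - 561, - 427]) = [ - 896.37, - 866, - 576, - 561, - 432, - 427, - 103/2 , 163/7,  98/3, 207/5 , 47, 366, 582 ]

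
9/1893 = 3/631 = 0.00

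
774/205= 3 + 159/205 = 3.78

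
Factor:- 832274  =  -2^1*67^1*6211^1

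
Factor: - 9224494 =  - 2^1*29^1*89^1*1787^1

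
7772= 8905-1133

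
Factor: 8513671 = 103^1 * 82657^1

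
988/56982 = 494/28491 = 0.02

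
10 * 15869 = 158690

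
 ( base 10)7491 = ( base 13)3543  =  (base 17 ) 18fb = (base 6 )54403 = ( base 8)16503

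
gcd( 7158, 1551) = 3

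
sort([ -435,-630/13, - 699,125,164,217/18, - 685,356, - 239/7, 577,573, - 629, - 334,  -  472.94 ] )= [ - 699 ,-685, - 629 ,-472.94,-435, - 334, - 630/13, - 239/7,217/18,  125,164,  356,573, 577]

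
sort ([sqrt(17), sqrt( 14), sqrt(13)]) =[ sqrt( 13 ), sqrt( 14 ),sqrt(17)]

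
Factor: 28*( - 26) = - 728= - 2^3*7^1 * 13^1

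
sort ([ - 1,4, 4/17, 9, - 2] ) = [ - 2, - 1,4/17,4,9 ] 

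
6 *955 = 5730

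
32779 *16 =524464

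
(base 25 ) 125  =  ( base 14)368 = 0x2a8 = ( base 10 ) 680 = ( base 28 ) o8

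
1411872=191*7392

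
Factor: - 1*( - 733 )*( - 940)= - 689020 = - 2^2*5^1*47^1*733^1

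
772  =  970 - 198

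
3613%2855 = 758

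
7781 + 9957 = 17738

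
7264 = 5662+1602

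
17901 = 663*27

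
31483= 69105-37622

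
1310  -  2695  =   - 1385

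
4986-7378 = - 2392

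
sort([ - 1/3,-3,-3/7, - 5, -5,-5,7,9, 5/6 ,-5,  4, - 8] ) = [  -  8, - 5 , - 5 ,-5  ,-5, - 3, - 3/7, - 1/3,5/6,  4, 7, 9]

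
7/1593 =7/1593 = 0.00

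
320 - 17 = 303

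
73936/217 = 340+156/217= 340.72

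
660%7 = 2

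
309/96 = 103/32 = 3.22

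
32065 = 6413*5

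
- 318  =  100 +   -  418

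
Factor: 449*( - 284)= -127516 = - 2^2*71^1 * 449^1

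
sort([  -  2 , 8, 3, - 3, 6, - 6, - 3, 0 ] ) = [ - 6, - 3,-3, - 2, 0, 3,6, 8 ]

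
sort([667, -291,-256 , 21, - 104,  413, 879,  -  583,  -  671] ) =[-671, - 583, - 291,  -  256,- 104, 21,413, 667, 879]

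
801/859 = 801/859 =0.93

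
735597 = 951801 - 216204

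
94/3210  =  47/1605 = 0.03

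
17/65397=17/65397 = 0.00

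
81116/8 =20279/2 = 10139.50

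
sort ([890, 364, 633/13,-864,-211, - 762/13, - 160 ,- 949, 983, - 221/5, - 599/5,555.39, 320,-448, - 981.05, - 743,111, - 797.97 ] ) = [-981.05,  -  949,-864, - 797.97,-743, - 448, - 211, - 160, - 599/5,-762/13, - 221/5,633/13, 111,320,  364, 555.39, 890 , 983 ] 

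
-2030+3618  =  1588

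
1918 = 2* 959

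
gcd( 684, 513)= 171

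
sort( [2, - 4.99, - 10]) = [-10, - 4.99,2 ]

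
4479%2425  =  2054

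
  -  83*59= - 4897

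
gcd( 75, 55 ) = 5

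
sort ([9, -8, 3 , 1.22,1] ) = [ - 8, 1, 1.22, 3, 9]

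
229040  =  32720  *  7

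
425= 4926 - 4501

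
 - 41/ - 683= 41/683= 0.06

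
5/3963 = 5/3963 = 0.00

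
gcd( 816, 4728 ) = 24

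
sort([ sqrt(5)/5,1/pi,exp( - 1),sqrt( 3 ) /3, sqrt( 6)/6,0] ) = [ 0,  1/pi, exp( - 1),sqrt( 6)/6 , sqrt(5 ) /5,sqrt( 3 )/3 ] 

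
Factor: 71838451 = 71838451^1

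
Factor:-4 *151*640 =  - 386560 = - 2^9*5^1*151^1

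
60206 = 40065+20141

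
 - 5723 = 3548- 9271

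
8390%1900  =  790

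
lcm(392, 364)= 5096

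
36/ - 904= - 9/226=   - 0.04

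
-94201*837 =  - 78846237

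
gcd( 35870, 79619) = 1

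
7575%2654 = 2267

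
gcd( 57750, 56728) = 14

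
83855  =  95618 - 11763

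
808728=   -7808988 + 8617716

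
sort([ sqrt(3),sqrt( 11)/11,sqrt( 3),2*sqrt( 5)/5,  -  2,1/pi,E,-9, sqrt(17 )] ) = [-9, - 2,sqrt(11)/11,  1/pi , 2*sqrt(5)/5, sqrt( 3), sqrt(3 ),E, sqrt(17) ]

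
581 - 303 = 278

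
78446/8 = 39223/4 = 9805.75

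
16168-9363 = 6805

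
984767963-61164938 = 923603025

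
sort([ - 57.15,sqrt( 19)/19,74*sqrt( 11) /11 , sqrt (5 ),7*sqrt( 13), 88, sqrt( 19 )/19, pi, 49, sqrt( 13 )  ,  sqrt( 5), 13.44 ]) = [ - 57.15 , sqrt( 19)/19, sqrt(19)/19, sqrt( 5 ), sqrt(5 ),pi, sqrt ( 13), 13.44, 74*sqrt( 11)/11,7*sqrt( 13 ), 49, 88]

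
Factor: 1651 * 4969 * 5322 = 2^1*3^1*13^1*127^1 * 887^1*4969^1 = 43660724718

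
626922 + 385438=1012360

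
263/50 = 263/50=5.26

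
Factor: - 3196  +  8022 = 4826 = 2^1*19^1*127^1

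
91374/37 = 2469 + 21/37= 2469.57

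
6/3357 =2/1119 = 0.00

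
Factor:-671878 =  - 2^1*19^1*17681^1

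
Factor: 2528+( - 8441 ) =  - 5913  =  -3^4*73^1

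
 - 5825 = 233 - 6058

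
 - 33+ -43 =-76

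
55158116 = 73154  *754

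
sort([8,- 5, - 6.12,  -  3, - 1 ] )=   [ - 6.12,-5,-3,-1 , 8 ]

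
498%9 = 3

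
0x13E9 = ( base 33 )4MF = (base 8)11751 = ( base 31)59d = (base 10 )5097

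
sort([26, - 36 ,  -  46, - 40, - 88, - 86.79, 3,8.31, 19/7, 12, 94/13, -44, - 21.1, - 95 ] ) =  [ - 95, - 88, - 86.79, - 46,  -  44,  -  40, - 36, - 21.1 , 19/7,3,94/13,8.31,12,26]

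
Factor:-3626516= -2^2 *181^1*5009^1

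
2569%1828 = 741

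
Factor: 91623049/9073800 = 2^( - 3)*3^(-2 )*5^( -2)*7^1*71^(  -  2)*173^1*75659^1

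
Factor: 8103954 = 2^1*3^1*83^1*16273^1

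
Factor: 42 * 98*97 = 2^2* 3^1 * 7^3*97^1 = 399252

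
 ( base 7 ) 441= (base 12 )169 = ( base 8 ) 341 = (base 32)71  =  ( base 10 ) 225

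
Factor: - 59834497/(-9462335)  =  5^(-1 )*1087^ ( - 1 )*1741^(  -  1)*59834497^1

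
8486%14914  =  8486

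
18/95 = 18/95 = 0.19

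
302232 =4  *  75558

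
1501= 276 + 1225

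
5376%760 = 56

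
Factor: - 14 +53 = 3^1*13^1= 39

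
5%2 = 1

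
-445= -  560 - -115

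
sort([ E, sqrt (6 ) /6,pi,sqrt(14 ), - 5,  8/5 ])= [ - 5, sqrt( 6) /6,  8/5, E, pi,sqrt( 14) ]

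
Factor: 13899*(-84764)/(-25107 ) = 392711612/8369 = 2^2 *41^1*113^1*8369^( - 1 )*21191^1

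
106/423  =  106/423  =  0.25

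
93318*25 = 2332950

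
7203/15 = 480 + 1/5 = 480.20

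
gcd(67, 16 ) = 1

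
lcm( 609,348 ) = 2436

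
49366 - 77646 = -28280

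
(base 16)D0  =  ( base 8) 320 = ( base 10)208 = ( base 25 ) 88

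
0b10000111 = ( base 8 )207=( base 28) 4N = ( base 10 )135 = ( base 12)B3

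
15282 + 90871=106153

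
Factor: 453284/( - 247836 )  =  -113321/61959 = - 3^( - 1 )*13^1 * 19^( - 1 ) * 23^1*379^1*1087^( - 1 ) 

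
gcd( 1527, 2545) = 509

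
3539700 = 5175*684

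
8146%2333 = 1147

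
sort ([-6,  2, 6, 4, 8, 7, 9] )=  [ - 6, 2 , 4, 6,  7 , 8,9]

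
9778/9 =9778/9 = 1086.44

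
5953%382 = 223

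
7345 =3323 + 4022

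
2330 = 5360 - 3030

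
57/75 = 19/25 = 0.76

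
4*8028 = 32112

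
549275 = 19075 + 530200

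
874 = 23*38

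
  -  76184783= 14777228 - 90962011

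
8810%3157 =2496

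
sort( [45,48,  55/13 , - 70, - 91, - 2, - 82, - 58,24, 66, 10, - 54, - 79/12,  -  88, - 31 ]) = [-91 , - 88 , - 82, - 70, - 58, - 54, -31,  -  79/12, - 2,55/13 , 10,  24,45,48,66 ]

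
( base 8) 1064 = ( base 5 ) 4224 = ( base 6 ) 2340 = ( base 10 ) 564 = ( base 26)LI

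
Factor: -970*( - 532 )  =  2^3* 5^1 *7^1*19^1*97^1 = 516040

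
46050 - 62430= - 16380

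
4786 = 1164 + 3622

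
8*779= 6232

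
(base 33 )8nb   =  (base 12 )55a2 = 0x250A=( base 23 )HL6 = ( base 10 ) 9482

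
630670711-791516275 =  - 160845564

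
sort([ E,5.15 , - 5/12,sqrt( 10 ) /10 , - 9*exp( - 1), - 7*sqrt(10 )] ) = [ - 7*sqrt(10), - 9*exp( - 1 ), - 5/12,sqrt(10 )/10, E,  5.15]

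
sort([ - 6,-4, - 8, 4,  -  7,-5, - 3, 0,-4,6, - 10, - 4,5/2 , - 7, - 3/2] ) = [ - 10,-8, - 7 , - 7, - 6, - 5, - 4, - 4 , - 4, - 3, - 3/2,0, 5/2,4,6]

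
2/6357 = 2/6357 = 0.00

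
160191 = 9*17799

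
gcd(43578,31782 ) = 6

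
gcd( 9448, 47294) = 2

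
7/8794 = 7/8794= 0.00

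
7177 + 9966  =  17143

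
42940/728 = 10735/182 =58.98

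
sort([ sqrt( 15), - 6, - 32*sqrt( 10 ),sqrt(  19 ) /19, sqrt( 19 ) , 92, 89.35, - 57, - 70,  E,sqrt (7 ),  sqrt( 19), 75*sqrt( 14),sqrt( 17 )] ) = [ - 32*sqrt( 10 ), - 70, - 57, - 6,sqrt(19 )/19, sqrt(7), E, sqrt (15 ), sqrt( 17 ),sqrt( 19), sqrt(19),89.35, 92, 75*sqrt( 14 ) ]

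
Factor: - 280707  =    -  3^1*7^1*13367^1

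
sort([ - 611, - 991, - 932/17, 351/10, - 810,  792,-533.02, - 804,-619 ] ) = [ - 991, - 810, - 804, - 619 , -611, - 533.02, - 932/17, 351/10, 792 ]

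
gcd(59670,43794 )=54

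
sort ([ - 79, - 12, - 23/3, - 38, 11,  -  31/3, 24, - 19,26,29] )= [ - 79, - 38,-19, - 12, - 31/3, - 23/3, 11, 24,26,29 ]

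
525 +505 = 1030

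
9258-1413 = 7845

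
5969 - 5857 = 112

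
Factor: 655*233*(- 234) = -35711910=- 2^1*3^2 * 5^1*13^1*131^1*233^1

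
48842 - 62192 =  - 13350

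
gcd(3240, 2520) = 360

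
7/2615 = 7/2615 = 0.00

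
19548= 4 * 4887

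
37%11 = 4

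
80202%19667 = 1534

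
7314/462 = 1219/77 =15.83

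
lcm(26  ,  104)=104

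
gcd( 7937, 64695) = 1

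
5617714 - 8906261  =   - 3288547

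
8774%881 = 845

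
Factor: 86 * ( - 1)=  - 86 = - 2^1*43^1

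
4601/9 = 4601/9 = 511.22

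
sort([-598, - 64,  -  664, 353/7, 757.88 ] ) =[-664,-598,-64, 353/7,757.88 ]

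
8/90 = 4/45=0.09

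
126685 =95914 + 30771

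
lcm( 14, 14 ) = 14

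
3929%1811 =307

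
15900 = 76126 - 60226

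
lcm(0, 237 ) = 0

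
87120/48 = 1815=1815.00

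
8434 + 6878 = 15312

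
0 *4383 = 0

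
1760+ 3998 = 5758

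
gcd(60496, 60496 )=60496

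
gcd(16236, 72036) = 36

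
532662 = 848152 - 315490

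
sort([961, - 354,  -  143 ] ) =[ - 354, - 143, 961]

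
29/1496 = 29/1496 = 0.02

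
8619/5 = 1723 + 4/5 = 1723.80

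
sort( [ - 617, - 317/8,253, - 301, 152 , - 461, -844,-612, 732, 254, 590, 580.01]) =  [ -844,-617, - 612,  -  461, - 301, - 317/8 , 152,253,254,580.01,590, 732] 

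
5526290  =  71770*77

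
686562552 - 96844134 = 589718418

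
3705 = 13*285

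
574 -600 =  - 26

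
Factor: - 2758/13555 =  - 2^1*5^(- 1 ) * 7^1*197^1*2711^( - 1) 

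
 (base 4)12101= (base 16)191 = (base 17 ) 16a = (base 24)GH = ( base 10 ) 401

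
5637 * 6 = 33822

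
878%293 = 292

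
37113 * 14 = 519582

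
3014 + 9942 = 12956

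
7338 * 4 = 29352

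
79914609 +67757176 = 147671785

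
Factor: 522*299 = 156078 = 2^1*3^2*13^1 * 23^1*29^1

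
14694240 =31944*460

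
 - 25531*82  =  -2093542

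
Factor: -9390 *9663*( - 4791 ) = 2^1*3^3*5^1*313^1*1597^1*3221^1= 434714115870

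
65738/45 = 65738/45=1460.84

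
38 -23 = 15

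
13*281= 3653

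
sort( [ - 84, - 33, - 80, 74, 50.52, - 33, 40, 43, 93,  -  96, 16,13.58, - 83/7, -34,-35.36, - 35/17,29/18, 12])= [ - 96, - 84, - 80, - 35.36,- 34 , - 33,  -  33,- 83/7, - 35/17,29/18,12, 13.58, 16 , 40,43, 50.52, 74,93]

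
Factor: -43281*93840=-4061489040 = - 2^4*3^4 * 5^1*7^1*17^1*23^1*229^1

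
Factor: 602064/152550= 296/75 = 2^3*3^(- 1)*5^( - 2 )*37^1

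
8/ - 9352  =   - 1/1169 = -0.00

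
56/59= 56/59 = 0.95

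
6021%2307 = 1407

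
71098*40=2843920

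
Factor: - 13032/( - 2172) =6 = 2^1*3^1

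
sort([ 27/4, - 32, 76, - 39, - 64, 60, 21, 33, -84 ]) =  [-84  ,-64, - 39,-32,27/4, 21,33,60 , 76 ]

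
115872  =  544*213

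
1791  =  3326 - 1535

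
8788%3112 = 2564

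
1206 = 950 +256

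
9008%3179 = 2650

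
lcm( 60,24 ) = 120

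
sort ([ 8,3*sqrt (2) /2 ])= [ 3*sqrt(2)/2,8 ] 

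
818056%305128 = 207800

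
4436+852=5288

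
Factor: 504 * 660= 332640 =2^5*3^3*5^1*7^1*11^1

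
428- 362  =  66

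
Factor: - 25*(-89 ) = 5^2*89^1 = 2225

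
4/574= 2/287 = 0.01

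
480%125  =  105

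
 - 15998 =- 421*38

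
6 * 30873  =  185238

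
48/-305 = -48/305 = - 0.16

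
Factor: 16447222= 2^1 * 11^1*151^1*4951^1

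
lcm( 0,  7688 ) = 0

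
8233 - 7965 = 268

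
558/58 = 279/29= 9.62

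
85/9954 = 85/9954 = 0.01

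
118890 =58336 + 60554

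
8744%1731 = 89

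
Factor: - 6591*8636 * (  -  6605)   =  375955780980 = 2^2*3^1 * 5^1 * 13^3* 17^1 *127^1 * 1321^1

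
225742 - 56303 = 169439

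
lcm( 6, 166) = 498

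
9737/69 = 141 + 8/69=141.12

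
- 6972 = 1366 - 8338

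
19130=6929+12201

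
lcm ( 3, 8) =24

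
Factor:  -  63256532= - 2^2*23^1*37^1* 18583^1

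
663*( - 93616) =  -62067408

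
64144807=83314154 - 19169347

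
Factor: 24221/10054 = 2^( - 1)*11^(  -  1)*53^1= 53/22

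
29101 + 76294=105395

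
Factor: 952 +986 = 1938 =2^1*3^1*17^1*19^1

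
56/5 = 11 + 1/5 =11.20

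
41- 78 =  - 37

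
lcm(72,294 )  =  3528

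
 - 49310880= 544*( - 90645) 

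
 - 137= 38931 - 39068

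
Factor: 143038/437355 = 2^1* 3^ ( - 2 )*5^ ( - 1) *7^1*17^1*601^1*9719^( - 1)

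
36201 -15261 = 20940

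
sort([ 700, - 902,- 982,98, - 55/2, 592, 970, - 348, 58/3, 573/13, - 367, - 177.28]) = [ - 982, - 902, - 367,  -  348, - 177.28, - 55/2, 58/3, 573/13, 98,592, 700,970]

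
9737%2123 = 1245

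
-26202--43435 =17233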